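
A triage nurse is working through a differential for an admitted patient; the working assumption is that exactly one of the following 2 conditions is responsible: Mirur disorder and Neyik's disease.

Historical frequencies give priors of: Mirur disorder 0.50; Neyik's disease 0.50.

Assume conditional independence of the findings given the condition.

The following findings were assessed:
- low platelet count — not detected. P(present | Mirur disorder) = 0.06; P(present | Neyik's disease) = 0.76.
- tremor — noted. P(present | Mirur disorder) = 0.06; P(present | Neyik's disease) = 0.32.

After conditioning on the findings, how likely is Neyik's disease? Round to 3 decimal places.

0.577

Multiply each prior by the joint likelihood of the evidence pattern (using 1 − P(present | H) for each absent finding):
  Mirur disorder: 0.50 × (1 − 0.06) × 0.06 = 0.0282
  Neyik's disease: 0.50 × (1 − 0.76) × 0.32 = 0.0384
Normalizing constant Z = 0.0282 + 0.0384 = 0.0666.
P(Neyik's disease | evidence) = 0.0384 / 0.0666 ≈ 0.577.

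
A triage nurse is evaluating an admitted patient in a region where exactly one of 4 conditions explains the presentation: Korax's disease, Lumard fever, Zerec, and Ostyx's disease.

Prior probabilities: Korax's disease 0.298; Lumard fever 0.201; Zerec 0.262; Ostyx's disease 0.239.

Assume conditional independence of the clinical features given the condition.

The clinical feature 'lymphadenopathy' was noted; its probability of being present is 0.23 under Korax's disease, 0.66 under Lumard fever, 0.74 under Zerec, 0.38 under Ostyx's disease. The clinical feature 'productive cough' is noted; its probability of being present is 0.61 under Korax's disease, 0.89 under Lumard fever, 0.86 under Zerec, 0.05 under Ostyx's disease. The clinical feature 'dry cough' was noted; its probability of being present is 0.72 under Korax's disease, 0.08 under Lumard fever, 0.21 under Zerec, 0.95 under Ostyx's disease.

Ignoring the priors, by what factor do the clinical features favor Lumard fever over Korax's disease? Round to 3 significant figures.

0.465

Take the product of per-clinical feature likelihoods under each hypothesis, then divide.
  Lumard fever: 0.66 × 0.89 × 0.08 = 0.046992
  Korax's disease: 0.23 × 0.61 × 0.72 = 0.10102
Bayes factor = 0.046992 / 0.10102 ≈ 0.465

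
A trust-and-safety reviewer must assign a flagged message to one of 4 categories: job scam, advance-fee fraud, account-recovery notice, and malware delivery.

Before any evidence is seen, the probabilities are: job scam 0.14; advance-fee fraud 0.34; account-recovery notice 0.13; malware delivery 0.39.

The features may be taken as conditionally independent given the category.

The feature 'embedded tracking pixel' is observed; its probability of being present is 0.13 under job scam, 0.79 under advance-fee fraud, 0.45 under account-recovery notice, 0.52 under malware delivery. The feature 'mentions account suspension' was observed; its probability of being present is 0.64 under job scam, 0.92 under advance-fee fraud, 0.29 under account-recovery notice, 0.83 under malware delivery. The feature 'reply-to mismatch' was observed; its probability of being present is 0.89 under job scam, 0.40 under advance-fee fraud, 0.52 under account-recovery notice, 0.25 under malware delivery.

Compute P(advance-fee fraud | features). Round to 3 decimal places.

For each hypothesis, the unnormalized posterior weight is prior × product of the feature likelihoods:
  job scam: 0.14 × 0.13 × 0.64 × 0.89 = 0.010367
  advance-fee fraud: 0.34 × 0.79 × 0.92 × 0.40 = 0.098845
  account-recovery notice: 0.13 × 0.45 × 0.29 × 0.52 = 0.0088218
  malware delivery: 0.39 × 0.52 × 0.83 × 0.25 = 0.042081
Marginal likelihood of the evidence = 0.16011.
P(advance-fee fraud | evidence) = 0.098845 / 0.16011 ≈ 0.617.

0.617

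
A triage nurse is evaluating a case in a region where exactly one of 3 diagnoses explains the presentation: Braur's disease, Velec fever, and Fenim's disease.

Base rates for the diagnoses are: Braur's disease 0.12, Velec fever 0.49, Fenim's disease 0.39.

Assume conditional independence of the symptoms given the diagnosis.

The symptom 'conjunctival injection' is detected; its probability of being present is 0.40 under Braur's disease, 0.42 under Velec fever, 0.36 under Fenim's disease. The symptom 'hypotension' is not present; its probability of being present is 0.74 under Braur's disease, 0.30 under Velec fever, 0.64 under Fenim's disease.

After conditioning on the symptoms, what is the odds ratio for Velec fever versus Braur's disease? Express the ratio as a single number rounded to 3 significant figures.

Posterior odds equal prior odds times the likelihood ratio; only the two competing hypotheses matter (using 1 − P(present | H) for each absent symptom).
  Velec fever: 0.49 × 0.42 × (1 − 0.30) = 0.14406
  Braur's disease: 0.12 × 0.40 × (1 − 0.74) = 0.01248
Posterior odds = 0.14406 / 0.01248 ≈ 11.5.

11.5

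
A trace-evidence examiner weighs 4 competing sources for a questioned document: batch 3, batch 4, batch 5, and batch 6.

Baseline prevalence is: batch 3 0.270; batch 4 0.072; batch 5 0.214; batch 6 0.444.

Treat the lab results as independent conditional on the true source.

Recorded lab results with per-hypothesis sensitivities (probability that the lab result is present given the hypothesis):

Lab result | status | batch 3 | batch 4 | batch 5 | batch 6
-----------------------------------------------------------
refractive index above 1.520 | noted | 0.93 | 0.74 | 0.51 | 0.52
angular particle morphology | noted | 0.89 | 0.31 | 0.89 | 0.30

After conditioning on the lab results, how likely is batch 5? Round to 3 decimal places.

Multiply each prior by the joint likelihood of the lab result pattern:
  batch 3: 0.270 × 0.93 × 0.89 = 0.22348
  batch 4: 0.072 × 0.74 × 0.31 = 0.016517
  batch 5: 0.214 × 0.51 × 0.89 = 0.097135
  batch 6: 0.444 × 0.52 × 0.30 = 0.069264
Normalizing constant Z = 0.22348 + 0.016517 + 0.097135 + 0.069264 = 0.40639.
P(batch 5 | evidence) = 0.097135 / 0.40639 ≈ 0.239.

0.239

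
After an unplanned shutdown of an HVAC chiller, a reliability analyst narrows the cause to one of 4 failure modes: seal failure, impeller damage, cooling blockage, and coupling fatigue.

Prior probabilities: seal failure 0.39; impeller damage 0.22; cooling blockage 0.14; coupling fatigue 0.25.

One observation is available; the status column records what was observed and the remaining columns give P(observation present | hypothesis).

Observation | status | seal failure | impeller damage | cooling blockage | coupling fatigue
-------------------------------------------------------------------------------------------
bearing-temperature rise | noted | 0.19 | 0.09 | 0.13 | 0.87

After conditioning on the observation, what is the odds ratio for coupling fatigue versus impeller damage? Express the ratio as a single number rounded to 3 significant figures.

The normalizing constant cancels in an odds ratio, so compute prior × likelihood for the two hypotheses only:
  coupling fatigue: 0.25 × 0.87 = 0.2175
  impeller damage: 0.22 × 0.09 = 0.0198
Posterior odds = 0.2175 / 0.0198 ≈ 11.0.

11.0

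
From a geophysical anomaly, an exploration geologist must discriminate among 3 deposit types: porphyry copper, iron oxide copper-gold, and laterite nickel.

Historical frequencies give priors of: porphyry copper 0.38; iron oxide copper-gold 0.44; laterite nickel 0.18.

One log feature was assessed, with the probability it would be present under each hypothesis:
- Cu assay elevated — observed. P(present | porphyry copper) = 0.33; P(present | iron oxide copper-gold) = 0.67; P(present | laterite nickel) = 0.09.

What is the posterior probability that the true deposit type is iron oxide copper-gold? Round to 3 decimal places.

0.676

For each hypothesis, the unnormalized posterior weight is prior × likelihood:
  porphyry copper: 0.38 × 0.33 = 0.1254
  iron oxide copper-gold: 0.44 × 0.67 = 0.2948
  laterite nickel: 0.18 × 0.09 = 0.0162
The unnormalized weights sum to 0.4364.
P(iron oxide copper-gold | evidence) = 0.2948 / 0.4364 ≈ 0.676.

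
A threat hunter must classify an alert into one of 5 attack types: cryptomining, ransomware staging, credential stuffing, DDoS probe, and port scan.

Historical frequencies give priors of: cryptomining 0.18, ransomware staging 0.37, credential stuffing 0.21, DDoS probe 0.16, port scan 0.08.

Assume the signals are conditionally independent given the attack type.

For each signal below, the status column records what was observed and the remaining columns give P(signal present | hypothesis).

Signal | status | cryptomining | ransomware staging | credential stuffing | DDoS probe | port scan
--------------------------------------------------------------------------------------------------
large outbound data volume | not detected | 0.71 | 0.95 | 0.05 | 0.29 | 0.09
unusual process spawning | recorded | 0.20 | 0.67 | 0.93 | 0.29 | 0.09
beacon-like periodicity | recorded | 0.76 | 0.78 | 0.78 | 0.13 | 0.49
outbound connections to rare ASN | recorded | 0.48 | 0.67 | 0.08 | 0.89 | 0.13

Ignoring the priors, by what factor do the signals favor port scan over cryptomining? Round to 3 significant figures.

0.247

Joint likelihood of the signal pattern under each hypothesis (using 1 − P(present | H) for each absent signal):
  port scan: (1 − 0.09) × 0.09 × 0.49 × 0.13 = 0.005217
  cryptomining: (1 − 0.71) × 0.20 × 0.76 × 0.48 = 0.021158
Bayes factor = 0.005217 / 0.021158 ≈ 0.247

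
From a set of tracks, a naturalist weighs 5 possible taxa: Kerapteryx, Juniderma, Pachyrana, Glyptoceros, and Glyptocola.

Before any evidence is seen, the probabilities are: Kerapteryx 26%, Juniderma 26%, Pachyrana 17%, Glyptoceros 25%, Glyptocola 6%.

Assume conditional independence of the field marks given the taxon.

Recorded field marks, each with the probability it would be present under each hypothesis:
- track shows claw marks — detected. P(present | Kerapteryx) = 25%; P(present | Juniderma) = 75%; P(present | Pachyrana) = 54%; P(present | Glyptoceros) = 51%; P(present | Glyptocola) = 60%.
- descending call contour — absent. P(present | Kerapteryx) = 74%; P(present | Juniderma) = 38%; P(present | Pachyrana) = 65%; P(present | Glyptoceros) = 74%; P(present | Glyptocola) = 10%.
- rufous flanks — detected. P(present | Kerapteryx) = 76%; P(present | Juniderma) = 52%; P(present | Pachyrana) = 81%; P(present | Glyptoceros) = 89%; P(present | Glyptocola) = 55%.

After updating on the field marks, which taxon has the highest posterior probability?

Multiply each prior by the joint likelihood of the field mark pattern (using 1 − P(present | H) for each absent field mark):
  Kerapteryx: 0.26 × 0.25 × (1 − 0.74) × 0.76 = 0.012844
  Juniderma: 0.26 × 0.75 × (1 − 0.38) × 0.52 = 0.062868
  Pachyrana: 0.17 × 0.54 × (1 − 0.65) × 0.81 = 0.026025
  Glyptoceros: 0.25 × 0.51 × (1 − 0.74) × 0.89 = 0.029503
  Glyptocola: 0.06 × 0.60 × (1 − 0.10) × 0.55 = 0.01782
The unnormalized weights sum to 0.14906.
P(Kerapteryx | evidence) ≈ 0.012844 / 0.14906 ≈ 0.086
P(Juniderma | evidence) ≈ 0.062868 / 0.14906 ≈ 0.422
P(Pachyrana | evidence) ≈ 0.026025 / 0.14906 ≈ 0.175
P(Glyptoceros | evidence) ≈ 0.029503 / 0.14906 ≈ 0.198
P(Glyptocola | evidence) ≈ 0.01782 / 0.14906 ≈ 0.120
The largest is 0.422, so Juniderma is most probable.

Juniderma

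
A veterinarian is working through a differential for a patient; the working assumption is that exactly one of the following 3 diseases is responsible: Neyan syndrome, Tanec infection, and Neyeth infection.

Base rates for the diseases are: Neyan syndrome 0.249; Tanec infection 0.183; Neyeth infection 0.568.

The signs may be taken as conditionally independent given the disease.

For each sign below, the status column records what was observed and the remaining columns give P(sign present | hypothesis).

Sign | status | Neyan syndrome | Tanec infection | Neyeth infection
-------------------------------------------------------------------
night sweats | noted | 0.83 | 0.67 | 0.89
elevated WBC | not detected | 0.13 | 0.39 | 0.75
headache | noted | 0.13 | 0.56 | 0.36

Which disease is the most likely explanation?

Multiply each prior by the joint likelihood of the sign pattern (using 1 − P(present | H) for each absent sign):
  Neyan syndrome: 0.249 × 0.83 × (1 − 0.13) × 0.13 = 0.023374
  Tanec infection: 0.183 × 0.67 × (1 − 0.39) × 0.56 = 0.041884
  Neyeth infection: 0.568 × 0.89 × (1 − 0.75) × 0.36 = 0.045497
Normalizing constant Z = 0.023374 + 0.041884 + 0.045497 = 0.11075.
P(Neyan syndrome | evidence) ≈ 0.023374 / 0.11075 ≈ 0.211
P(Tanec infection | evidence) ≈ 0.041884 / 0.11075 ≈ 0.378
P(Neyeth infection | evidence) ≈ 0.045497 / 0.11075 ≈ 0.411
The largest is 0.411, so Neyeth infection is most probable.

Neyeth infection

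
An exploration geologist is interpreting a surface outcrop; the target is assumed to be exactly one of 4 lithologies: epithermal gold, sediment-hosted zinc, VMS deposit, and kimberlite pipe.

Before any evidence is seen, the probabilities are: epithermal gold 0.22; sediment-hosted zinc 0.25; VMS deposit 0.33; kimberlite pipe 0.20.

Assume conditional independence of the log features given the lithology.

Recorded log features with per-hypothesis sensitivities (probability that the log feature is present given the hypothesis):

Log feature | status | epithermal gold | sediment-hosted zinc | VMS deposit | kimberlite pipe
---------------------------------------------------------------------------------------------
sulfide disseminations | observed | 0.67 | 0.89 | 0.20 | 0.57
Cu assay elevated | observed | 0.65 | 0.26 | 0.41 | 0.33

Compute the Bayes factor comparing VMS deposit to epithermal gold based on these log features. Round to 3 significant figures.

Joint likelihood of the log feature pattern under each hypothesis:
  VMS deposit: 0.20 × 0.41 = 0.082
  epithermal gold: 0.67 × 0.65 = 0.4355
Bayes factor = 0.082 / 0.4355 ≈ 0.188

0.188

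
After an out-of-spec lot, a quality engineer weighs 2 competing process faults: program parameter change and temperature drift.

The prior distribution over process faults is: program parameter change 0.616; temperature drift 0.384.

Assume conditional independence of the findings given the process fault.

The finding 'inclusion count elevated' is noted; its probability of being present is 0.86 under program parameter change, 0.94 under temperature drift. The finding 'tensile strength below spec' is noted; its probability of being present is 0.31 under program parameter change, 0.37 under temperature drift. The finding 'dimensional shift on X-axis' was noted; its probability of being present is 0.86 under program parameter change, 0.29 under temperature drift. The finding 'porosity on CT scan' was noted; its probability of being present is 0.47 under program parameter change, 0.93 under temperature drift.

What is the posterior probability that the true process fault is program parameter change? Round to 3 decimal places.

Multiply each prior by the joint likelihood of the evidence pattern:
  program parameter change: 0.616 × 0.86 × 0.31 × 0.86 × 0.47 = 0.06638
  temperature drift: 0.384 × 0.94 × 0.37 × 0.29 × 0.93 = 0.03602
Marginal likelihood of the evidence = 0.1024.
P(program parameter change | evidence) = 0.06638 / 0.1024 ≈ 0.648.

0.648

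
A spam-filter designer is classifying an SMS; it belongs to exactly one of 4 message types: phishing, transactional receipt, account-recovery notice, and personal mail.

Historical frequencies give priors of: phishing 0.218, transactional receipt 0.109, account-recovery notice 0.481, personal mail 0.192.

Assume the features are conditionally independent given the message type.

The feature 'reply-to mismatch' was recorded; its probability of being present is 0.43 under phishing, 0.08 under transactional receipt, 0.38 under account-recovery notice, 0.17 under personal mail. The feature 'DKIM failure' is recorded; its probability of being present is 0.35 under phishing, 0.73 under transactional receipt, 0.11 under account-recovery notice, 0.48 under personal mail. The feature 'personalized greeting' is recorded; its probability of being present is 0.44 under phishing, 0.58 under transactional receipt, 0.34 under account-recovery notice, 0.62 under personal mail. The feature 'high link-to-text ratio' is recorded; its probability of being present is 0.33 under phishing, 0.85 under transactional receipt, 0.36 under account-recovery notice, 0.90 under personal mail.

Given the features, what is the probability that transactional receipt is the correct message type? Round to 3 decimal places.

Multiply each prior by the joint likelihood of the feature pattern:
  phishing: 0.218 × 0.43 × 0.35 × 0.44 × 0.33 = 0.0047639
  transactional receipt: 0.109 × 0.08 × 0.73 × 0.58 × 0.85 = 0.0031382
  account-recovery notice: 0.481 × 0.38 × 0.11 × 0.34 × 0.36 = 0.0024609
  personal mail: 0.192 × 0.17 × 0.48 × 0.62 × 0.90 = 0.0087423
Marginal likelihood of the evidence = 0.019105.
P(transactional receipt | evidence) = 0.0031382 / 0.019105 ≈ 0.164.

0.164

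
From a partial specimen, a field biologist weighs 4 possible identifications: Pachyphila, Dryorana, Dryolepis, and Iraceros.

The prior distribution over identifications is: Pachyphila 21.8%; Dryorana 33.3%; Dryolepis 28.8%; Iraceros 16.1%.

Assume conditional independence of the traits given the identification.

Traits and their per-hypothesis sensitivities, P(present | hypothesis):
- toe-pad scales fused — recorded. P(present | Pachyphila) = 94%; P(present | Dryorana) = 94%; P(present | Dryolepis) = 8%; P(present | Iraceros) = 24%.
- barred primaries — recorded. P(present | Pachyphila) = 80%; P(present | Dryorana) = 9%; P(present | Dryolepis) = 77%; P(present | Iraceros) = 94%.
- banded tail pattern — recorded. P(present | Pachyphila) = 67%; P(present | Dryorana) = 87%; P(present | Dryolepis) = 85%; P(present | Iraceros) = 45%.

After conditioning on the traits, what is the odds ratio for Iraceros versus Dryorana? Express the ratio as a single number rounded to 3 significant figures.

Posterior odds equal prior odds times the likelihood ratio; only the two competing hypotheses matter.
  Iraceros: 0.161 × 0.24 × 0.94 × 0.45 = 0.016345
  Dryorana: 0.333 × 0.94 × 0.09 × 0.87 = 0.024509
Posterior odds = 0.016345 / 0.024509 ≈ 0.667.

0.667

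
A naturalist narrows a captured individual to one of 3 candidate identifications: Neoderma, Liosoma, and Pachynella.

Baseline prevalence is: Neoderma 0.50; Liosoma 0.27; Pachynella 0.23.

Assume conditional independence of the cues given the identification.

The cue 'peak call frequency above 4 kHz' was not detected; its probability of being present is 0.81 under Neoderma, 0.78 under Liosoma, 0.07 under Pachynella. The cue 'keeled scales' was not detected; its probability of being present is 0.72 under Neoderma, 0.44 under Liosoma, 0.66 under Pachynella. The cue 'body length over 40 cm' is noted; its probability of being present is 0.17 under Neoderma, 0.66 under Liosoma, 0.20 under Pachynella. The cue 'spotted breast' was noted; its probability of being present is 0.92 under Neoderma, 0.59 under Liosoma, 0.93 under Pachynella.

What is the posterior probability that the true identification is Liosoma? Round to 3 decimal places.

0.423

Multiply each prior by the joint likelihood of the cue pattern (using 1 − P(present | H) for each absent cue):
  Neoderma: 0.50 × (1 − 0.81) × (1 − 0.72) × 0.17 × 0.92 = 0.0041602
  Liosoma: 0.27 × (1 − 0.78) × (1 − 0.44) × 0.66 × 0.59 = 0.012953
  Pachynella: 0.23 × (1 − 0.07) × (1 − 0.66) × 0.20 × 0.93 = 0.013527
Normalizing constant Z = 0.0041602 + 0.012953 + 0.013527 = 0.03064.
P(Liosoma | evidence) = 0.012953 / 0.03064 ≈ 0.423.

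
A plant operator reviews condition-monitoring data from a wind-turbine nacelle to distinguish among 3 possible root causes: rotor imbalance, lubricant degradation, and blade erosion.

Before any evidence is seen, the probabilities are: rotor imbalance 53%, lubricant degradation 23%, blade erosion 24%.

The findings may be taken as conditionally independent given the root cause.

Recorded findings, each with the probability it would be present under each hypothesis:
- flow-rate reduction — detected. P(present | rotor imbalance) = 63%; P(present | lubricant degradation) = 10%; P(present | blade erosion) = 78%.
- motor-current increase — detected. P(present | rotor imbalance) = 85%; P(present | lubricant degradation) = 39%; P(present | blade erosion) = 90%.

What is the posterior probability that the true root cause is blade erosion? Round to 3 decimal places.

0.365

For each hypothesis, the unnormalized posterior weight is prior × product of the finding likelihoods:
  rotor imbalance: 0.53 × 0.63 × 0.85 = 0.28382
  lubricant degradation: 0.23 × 0.10 × 0.39 = 0.00897
  blade erosion: 0.24 × 0.78 × 0.90 = 0.16848
Marginal likelihood of the evidence = 0.46127.
P(blade erosion | evidence) = 0.16848 / 0.46127 ≈ 0.365.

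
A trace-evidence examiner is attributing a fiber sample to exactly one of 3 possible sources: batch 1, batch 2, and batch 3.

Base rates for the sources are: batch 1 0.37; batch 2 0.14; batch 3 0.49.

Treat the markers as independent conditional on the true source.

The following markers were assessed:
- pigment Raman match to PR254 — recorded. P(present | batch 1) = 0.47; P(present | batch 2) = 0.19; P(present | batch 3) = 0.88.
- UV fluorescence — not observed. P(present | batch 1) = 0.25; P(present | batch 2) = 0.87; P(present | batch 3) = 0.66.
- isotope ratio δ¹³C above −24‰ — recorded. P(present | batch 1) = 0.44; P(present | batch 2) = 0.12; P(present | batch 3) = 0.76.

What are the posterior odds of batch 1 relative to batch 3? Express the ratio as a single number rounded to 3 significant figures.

0.515

Posterior odds equal prior odds times the likelihood ratio; only the two competing hypotheses matter (using 1 − P(present | H) for each absent marker).
  batch 1: 0.37 × 0.47 × (1 − 0.25) × 0.44 = 0.057387
  batch 3: 0.49 × 0.88 × (1 − 0.66) × 0.76 = 0.11142
Odds(batch 1 : batch 3) = 0.057387 / 0.11142 ≈ 0.515.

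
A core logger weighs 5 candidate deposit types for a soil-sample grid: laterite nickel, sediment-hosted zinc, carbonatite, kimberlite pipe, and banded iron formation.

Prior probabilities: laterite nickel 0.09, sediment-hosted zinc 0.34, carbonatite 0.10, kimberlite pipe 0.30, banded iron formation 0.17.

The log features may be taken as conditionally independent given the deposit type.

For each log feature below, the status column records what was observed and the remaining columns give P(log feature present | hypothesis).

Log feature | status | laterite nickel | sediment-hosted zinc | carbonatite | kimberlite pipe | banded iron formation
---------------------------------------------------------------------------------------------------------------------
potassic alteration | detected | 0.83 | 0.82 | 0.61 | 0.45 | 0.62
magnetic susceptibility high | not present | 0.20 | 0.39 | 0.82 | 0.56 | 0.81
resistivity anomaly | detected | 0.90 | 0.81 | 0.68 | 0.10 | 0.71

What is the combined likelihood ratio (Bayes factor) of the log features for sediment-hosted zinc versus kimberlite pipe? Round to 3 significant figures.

Take the product of per-log feature likelihoods under each hypothesis (using 1 − P(present | H) for each absent log feature), then divide.
  sediment-hosted zinc: 0.82 × (1 − 0.39) × 0.81 = 0.40516
  kimberlite pipe: 0.45 × (1 − 0.56) × 0.10 = 0.0198
Bayes factor = 0.40516 / 0.0198 ≈ 20.5

20.5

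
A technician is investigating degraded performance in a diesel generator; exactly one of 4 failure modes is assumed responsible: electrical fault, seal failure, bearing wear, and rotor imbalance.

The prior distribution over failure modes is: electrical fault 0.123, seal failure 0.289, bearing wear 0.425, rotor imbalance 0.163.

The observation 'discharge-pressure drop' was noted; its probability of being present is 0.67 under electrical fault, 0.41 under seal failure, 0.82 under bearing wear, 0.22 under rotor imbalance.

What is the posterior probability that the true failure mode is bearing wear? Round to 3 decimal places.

By Bayes' rule, the unnormalized weight for each hypothesis is prior × likelihood:
  electrical fault: 0.123 × 0.67 = 0.08241
  seal failure: 0.289 × 0.41 = 0.11849
  bearing wear: 0.425 × 0.82 = 0.3485
  rotor imbalance: 0.163 × 0.22 = 0.03586
The unnormalized weights sum to 0.58526.
P(bearing wear | evidence) = 0.3485 / 0.58526 ≈ 0.595.

0.595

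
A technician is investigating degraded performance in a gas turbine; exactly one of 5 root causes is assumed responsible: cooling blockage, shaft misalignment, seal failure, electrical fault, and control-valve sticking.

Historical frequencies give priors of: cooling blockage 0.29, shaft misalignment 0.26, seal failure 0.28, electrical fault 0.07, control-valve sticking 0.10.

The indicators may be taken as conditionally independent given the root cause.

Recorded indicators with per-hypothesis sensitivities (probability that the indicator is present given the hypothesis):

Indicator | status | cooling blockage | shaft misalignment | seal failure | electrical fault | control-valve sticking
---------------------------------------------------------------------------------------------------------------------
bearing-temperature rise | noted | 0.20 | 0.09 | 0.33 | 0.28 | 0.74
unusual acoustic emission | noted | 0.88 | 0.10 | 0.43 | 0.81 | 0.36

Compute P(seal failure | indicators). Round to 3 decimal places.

For each hypothesis, the unnormalized posterior weight is prior × product of the indicator likelihoods:
  cooling blockage: 0.29 × 0.20 × 0.88 = 0.05104
  shaft misalignment: 0.26 × 0.09 × 0.10 = 0.00234
  seal failure: 0.28 × 0.33 × 0.43 = 0.039732
  electrical fault: 0.07 × 0.28 × 0.81 = 0.015876
  control-valve sticking: 0.10 × 0.74 × 0.36 = 0.02664
Marginal likelihood of the evidence = 0.13563.
P(seal failure | evidence) = 0.039732 / 0.13563 ≈ 0.293.

0.293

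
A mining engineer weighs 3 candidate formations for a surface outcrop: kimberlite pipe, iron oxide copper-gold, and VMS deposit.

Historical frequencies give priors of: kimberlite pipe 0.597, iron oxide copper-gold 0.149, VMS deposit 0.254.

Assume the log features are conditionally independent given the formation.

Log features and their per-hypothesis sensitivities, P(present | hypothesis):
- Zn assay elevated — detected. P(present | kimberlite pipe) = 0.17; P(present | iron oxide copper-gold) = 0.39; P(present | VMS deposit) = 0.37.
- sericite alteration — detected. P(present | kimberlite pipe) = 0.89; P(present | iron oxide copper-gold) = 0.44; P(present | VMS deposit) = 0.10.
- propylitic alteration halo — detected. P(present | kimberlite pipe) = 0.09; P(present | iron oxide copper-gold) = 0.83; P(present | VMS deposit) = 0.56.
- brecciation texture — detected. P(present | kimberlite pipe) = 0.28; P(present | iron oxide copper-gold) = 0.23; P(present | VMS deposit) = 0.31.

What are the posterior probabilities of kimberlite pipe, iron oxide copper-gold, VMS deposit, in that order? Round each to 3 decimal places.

By Bayes' rule with conditional independence, the unnormalized weight for each hypothesis is prior × ∏ likelihoods:
  kimberlite pipe: 0.597 × 0.17 × 0.89 × 0.09 × 0.28 = 0.0022762
  iron oxide copper-gold: 0.149 × 0.39 × 0.44 × 0.83 × 0.23 = 0.004881
  VMS deposit: 0.254 × 0.37 × 0.10 × 0.56 × 0.31 = 0.0016315
Marginal likelihood of the evidence = 0.0087887.
P(kimberlite pipe | evidence) = 0.0022762 / 0.0087887 ≈ 0.259
P(iron oxide copper-gold | evidence) = 0.004881 / 0.0087887 ≈ 0.555
P(VMS deposit | evidence) = 0.0016315 / 0.0087887 ≈ 0.186

0.259, 0.555, 0.186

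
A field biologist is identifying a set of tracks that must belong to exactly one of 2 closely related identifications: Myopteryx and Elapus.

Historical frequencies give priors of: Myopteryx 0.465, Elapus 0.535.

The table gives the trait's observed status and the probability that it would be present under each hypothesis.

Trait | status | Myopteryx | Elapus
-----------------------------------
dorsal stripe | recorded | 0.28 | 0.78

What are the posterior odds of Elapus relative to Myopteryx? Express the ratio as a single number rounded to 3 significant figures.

The normalizing constant cancels in an odds ratio, so compute prior × likelihood for the two hypotheses only:
  Elapus: 0.535 × 0.78 = 0.4173
  Myopteryx: 0.465 × 0.28 = 0.1302
Odds(Elapus : Myopteryx) = 0.4173 / 0.1302 ≈ 3.21.

3.21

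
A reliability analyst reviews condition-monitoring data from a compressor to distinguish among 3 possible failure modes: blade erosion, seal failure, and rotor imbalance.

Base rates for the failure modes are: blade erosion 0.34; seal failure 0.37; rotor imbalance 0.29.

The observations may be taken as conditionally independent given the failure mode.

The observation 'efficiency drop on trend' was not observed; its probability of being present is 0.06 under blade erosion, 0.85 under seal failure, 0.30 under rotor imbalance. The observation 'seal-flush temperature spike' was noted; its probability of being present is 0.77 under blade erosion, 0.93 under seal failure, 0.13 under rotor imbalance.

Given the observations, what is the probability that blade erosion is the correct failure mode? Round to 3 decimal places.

0.759

By Bayes' rule with conditional independence, the unnormalized weight for each hypothesis is prior × ∏ likelihoods (using 1 − P(present | H) for each absent observation):
  blade erosion: 0.34 × (1 − 0.06) × 0.77 = 0.24609
  seal failure: 0.37 × (1 − 0.85) × 0.93 = 0.051615
  rotor imbalance: 0.29 × (1 − 0.30) × 0.13 = 0.02639
The unnormalized weights sum to 0.3241.
P(blade erosion | evidence) = 0.24609 / 0.3241 ≈ 0.759.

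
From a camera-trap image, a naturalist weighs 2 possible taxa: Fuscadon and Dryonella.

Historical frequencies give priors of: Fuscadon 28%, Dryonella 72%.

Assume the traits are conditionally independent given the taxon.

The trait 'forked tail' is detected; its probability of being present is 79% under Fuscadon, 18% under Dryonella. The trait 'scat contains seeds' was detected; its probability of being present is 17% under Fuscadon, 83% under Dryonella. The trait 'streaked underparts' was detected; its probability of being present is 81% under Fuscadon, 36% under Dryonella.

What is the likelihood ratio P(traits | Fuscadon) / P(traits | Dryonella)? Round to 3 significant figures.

2.02

Take the product of per-trait likelihoods under each hypothesis, then divide.
  Fuscadon: 0.79 × 0.17 × 0.81 = 0.10878
  Dryonella: 0.18 × 0.83 × 0.36 = 0.053784
Bayes factor = 0.10878 / 0.053784 ≈ 2.02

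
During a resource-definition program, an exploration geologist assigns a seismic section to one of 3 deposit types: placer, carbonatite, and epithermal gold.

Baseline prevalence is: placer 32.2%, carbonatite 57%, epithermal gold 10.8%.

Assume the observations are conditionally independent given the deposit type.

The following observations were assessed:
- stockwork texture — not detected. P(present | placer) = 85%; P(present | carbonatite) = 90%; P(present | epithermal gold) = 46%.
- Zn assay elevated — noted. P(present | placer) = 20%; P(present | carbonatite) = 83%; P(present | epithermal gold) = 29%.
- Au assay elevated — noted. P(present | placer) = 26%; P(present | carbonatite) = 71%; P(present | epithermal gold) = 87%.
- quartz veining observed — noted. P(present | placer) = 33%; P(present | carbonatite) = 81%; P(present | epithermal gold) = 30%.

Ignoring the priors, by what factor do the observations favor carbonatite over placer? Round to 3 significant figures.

Take the product of per-observation likelihoods under each hypothesis (using 1 − P(present | H) for each absent observation), then divide.
  carbonatite: (1 − 0.90) × 0.83 × 0.71 × 0.81 = 0.047733
  placer: (1 − 0.85) × 0.20 × 0.26 × 0.33 = 0.002574
Bayes factor = 0.047733 / 0.002574 ≈ 18.5

18.5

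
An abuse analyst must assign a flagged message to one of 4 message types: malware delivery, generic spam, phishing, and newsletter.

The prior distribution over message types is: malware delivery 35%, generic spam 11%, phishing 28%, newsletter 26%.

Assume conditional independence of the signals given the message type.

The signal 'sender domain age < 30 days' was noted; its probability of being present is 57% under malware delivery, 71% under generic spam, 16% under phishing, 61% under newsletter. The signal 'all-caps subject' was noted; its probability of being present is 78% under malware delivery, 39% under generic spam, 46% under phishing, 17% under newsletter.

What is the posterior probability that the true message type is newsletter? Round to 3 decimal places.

For each hypothesis, the unnormalized posterior weight is prior × product of the signal likelihoods:
  malware delivery: 0.35 × 0.57 × 0.78 = 0.15561
  generic spam: 0.11 × 0.71 × 0.39 = 0.030459
  phishing: 0.28 × 0.16 × 0.46 = 0.020608
  newsletter: 0.26 × 0.61 × 0.17 = 0.026962
Normalizing constant Z = 0.15561 + 0.030459 + 0.020608 + 0.026962 = 0.23364.
P(newsletter | evidence) = 0.026962 / 0.23364 ≈ 0.115.

0.115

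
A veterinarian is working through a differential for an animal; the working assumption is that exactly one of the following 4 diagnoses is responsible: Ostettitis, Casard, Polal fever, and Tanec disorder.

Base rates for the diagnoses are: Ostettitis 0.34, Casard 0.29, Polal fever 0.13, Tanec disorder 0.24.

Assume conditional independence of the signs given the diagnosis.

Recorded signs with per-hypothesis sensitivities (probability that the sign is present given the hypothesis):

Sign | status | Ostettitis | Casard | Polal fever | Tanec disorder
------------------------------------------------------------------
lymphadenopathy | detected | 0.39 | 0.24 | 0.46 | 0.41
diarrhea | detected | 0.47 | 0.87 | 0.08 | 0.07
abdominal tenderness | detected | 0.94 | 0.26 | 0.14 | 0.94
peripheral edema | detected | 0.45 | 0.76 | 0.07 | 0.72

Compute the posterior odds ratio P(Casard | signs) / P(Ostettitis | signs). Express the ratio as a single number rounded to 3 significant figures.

0.454

The normalizing constant cancels in an odds ratio, so compute prior × likelihood for the two hypotheses only:
  Casard: 0.29 × 0.24 × 0.87 × 0.26 × 0.76 = 0.011965
  Ostettitis: 0.34 × 0.39 × 0.47 × 0.94 × 0.45 = 0.026362
Posterior odds = 0.011965 / 0.026362 ≈ 0.454.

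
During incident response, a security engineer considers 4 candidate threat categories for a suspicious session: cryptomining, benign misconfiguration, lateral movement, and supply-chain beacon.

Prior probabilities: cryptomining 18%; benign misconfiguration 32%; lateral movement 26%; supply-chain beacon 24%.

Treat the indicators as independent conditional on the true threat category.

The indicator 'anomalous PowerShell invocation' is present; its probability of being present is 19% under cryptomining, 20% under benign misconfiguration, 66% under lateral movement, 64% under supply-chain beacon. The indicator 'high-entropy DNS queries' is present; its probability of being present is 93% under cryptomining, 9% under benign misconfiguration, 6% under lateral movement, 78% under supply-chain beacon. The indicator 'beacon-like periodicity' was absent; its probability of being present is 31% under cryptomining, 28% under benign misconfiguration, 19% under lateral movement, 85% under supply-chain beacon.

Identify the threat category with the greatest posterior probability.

For each hypothesis, the unnormalized posterior weight is prior × product of the indicator likelihoods (using 1 − P(present | H) for each absent indicator):
  cryptomining: 0.18 × 0.19 × 0.93 × (1 − 0.31) = 0.021946
  benign misconfiguration: 0.32 × 0.20 × 0.09 × (1 − 0.28) = 0.0041472
  lateral movement: 0.26 × 0.66 × 0.06 × (1 − 0.19) = 0.0083398
  supply-chain beacon: 0.24 × 0.64 × 0.78 × (1 − 0.85) = 0.017971
The unnormalized weights sum to 0.052404.
P(cryptomining | evidence) ≈ 0.021946 / 0.052404 ≈ 0.419
P(benign misconfiguration | evidence) ≈ 0.0041472 / 0.052404 ≈ 0.079
P(lateral movement | evidence) ≈ 0.0083398 / 0.052404 ≈ 0.159
P(supply-chain beacon | evidence) ≈ 0.017971 / 0.052404 ≈ 0.343
The largest is 0.419, so cryptomining is most probable.

cryptomining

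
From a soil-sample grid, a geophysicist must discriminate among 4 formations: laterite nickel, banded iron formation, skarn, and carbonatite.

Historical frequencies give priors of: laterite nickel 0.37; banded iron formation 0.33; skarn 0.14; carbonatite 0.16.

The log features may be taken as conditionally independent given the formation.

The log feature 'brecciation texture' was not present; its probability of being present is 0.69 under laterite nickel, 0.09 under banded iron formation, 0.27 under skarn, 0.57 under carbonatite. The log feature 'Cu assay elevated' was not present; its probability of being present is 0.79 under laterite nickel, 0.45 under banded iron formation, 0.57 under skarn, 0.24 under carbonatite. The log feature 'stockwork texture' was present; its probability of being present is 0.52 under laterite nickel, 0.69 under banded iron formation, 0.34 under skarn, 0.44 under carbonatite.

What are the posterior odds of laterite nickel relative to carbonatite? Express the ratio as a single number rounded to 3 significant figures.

Posterior odds equal prior odds times the likelihood ratio; only the two competing hypotheses matter (using 1 − P(present | H) for each absent log feature).
  laterite nickel: 0.37 × (1 − 0.69) × (1 − 0.79) × 0.52 = 0.012525
  carbonatite: 0.16 × (1 − 0.57) × (1 − 0.24) × 0.44 = 0.023007
Odds(laterite nickel : carbonatite) = 0.012525 / 0.023007 ≈ 0.544.

0.544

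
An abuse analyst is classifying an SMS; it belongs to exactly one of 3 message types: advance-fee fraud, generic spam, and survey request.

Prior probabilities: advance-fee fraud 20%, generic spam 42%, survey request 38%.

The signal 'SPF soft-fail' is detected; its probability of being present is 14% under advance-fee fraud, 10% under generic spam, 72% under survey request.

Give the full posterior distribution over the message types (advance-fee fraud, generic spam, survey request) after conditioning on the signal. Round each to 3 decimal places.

Multiply each prior by the likelihood of the signal:
  advance-fee fraud: 0.20 × 0.14 = 0.028
  generic spam: 0.42 × 0.10 = 0.042
  survey request: 0.38 × 0.72 = 0.2736
Normalizing constant Z = 0.028 + 0.042 + 0.2736 = 0.3436.
P(advance-fee fraud | evidence) = 0.028 / 0.3436 ≈ 0.081
P(generic spam | evidence) = 0.042 / 0.3436 ≈ 0.122
P(survey request | evidence) = 0.2736 / 0.3436 ≈ 0.796

0.081, 0.122, 0.796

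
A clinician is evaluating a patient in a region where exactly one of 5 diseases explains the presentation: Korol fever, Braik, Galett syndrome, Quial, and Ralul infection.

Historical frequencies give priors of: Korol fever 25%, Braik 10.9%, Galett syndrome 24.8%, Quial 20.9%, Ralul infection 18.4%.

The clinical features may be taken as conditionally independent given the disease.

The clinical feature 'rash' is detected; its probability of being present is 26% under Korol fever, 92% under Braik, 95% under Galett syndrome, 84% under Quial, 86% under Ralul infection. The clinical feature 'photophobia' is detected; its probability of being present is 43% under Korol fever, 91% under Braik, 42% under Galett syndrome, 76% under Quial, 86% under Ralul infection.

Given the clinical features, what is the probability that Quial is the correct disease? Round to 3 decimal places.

0.274

By Bayes' rule with conditional independence, the unnormalized weight for each hypothesis is prior × ∏ likelihoods:
  Korol fever: 0.250 × 0.26 × 0.43 = 0.02795
  Braik: 0.109 × 0.92 × 0.91 = 0.091255
  Galett syndrome: 0.248 × 0.95 × 0.42 = 0.098952
  Quial: 0.209 × 0.84 × 0.76 = 0.13343
  Ralul infection: 0.184 × 0.86 × 0.86 = 0.13609
Marginal likelihood of the evidence = 0.48767.
P(Quial | evidence) = 0.13343 / 0.48767 ≈ 0.274.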